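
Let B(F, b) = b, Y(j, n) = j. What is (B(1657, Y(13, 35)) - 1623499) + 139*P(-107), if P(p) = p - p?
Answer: -1623486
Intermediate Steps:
P(p) = 0
(B(1657, Y(13, 35)) - 1623499) + 139*P(-107) = (13 - 1623499) + 139*0 = -1623486 + 0 = -1623486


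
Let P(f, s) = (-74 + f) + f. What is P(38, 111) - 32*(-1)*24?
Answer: 770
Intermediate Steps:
P(f, s) = -74 + 2*f
P(38, 111) - 32*(-1)*24 = (-74 + 2*38) - 32*(-1)*24 = (-74 + 76) - (-32)*24 = 2 - 1*(-768) = 2 + 768 = 770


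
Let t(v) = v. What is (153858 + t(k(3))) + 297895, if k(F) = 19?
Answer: 451772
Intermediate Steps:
(153858 + t(k(3))) + 297895 = (153858 + 19) + 297895 = 153877 + 297895 = 451772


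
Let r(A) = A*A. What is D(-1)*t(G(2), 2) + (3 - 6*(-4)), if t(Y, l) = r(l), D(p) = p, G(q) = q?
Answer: 23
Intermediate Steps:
r(A) = A²
t(Y, l) = l²
D(-1)*t(G(2), 2) + (3 - 6*(-4)) = -1*2² + (3 - 6*(-4)) = -1*4 + (3 + 24) = -4 + 27 = 23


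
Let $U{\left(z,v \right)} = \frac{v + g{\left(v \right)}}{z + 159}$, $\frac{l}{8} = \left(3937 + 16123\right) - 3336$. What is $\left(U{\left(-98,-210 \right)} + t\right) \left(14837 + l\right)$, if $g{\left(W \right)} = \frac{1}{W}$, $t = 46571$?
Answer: $\frac{29553906053087}{4270} \approx 6.9213 \cdot 10^{9}$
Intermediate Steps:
$l = 133792$ ($l = 8 \left(\left(3937 + 16123\right) - 3336\right) = 8 \left(20060 - 3336\right) = 8 \cdot 16724 = 133792$)
$U{\left(z,v \right)} = \frac{v + \frac{1}{v}}{159 + z}$ ($U{\left(z,v \right)} = \frac{v + \frac{1}{v}}{z + 159} = \frac{v + \frac{1}{v}}{159 + z}$)
$\left(U{\left(-98,-210 \right)} + t\right) \left(14837 + l\right) = \left(\frac{1 + \left(-210\right)^{2}}{\left(-210\right) \left(159 - 98\right)} + 46571\right) \left(14837 + 133792\right) = \left(- \frac{1 + 44100}{210 \cdot 61} + 46571\right) 148629 = \left(\left(- \frac{1}{210}\right) \frac{1}{61} \cdot 44101 + 46571\right) 148629 = \left(- \frac{44101}{12810} + 46571\right) 148629 = \frac{596530409}{12810} \cdot 148629 = \frac{29553906053087}{4270}$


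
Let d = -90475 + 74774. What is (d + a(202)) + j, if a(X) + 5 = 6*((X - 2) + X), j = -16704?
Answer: -29998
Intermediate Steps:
a(X) = -17 + 12*X (a(X) = -5 + 6*((X - 2) + X) = -5 + 6*((-2 + X) + X) = -5 + 6*(-2 + 2*X) = -5 + (-12 + 12*X) = -17 + 12*X)
d = -15701
(d + a(202)) + j = (-15701 + (-17 + 12*202)) - 16704 = (-15701 + (-17 + 2424)) - 16704 = (-15701 + 2407) - 16704 = -13294 - 16704 = -29998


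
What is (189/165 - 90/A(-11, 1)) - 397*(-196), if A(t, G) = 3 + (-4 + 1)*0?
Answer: 4278073/55 ≈ 77783.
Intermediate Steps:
A(t, G) = 3 (A(t, G) = 3 - 3*0 = 3 + 0 = 3)
(189/165 - 90/A(-11, 1)) - 397*(-196) = (189/165 - 90/3) - 397*(-196) = (189*(1/165) - 90*1/3) + 77812 = (63/55 - 30) + 77812 = -1587/55 + 77812 = 4278073/55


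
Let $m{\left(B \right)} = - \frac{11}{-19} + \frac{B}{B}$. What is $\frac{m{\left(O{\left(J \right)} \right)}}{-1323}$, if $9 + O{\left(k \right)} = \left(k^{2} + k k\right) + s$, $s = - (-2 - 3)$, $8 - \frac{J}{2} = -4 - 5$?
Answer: $- \frac{10}{8379} \approx -0.0011935$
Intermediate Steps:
$J = 34$ ($J = 16 - 2 \left(-4 - 5\right) = 16 - -18 = 16 + 18 = 34$)
$s = 5$ ($s = \left(-1\right) \left(-5\right) = 5$)
$O{\left(k \right)} = -4 + 2 k^{2}$ ($O{\left(k \right)} = -9 + \left(\left(k^{2} + k k\right) + 5\right) = -9 + \left(\left(k^{2} + k^{2}\right) + 5\right) = -9 + \left(2 k^{2} + 5\right) = -9 + \left(5 + 2 k^{2}\right) = -4 + 2 k^{2}$)
$m{\left(B \right)} = \frac{30}{19}$ ($m{\left(B \right)} = \left(-11\right) \left(- \frac{1}{19}\right) + 1 = \frac{11}{19} + 1 = \frac{30}{19}$)
$\frac{m{\left(O{\left(J \right)} \right)}}{-1323} = \frac{30}{19 \left(-1323\right)} = \frac{30}{19} \left(- \frac{1}{1323}\right) = - \frac{10}{8379}$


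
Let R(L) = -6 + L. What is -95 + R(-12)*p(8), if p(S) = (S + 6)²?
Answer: -3623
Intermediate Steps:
p(S) = (6 + S)²
-95 + R(-12)*p(8) = -95 + (-6 - 12)*(6 + 8)² = -95 - 18*14² = -95 - 18*196 = -95 - 3528 = -3623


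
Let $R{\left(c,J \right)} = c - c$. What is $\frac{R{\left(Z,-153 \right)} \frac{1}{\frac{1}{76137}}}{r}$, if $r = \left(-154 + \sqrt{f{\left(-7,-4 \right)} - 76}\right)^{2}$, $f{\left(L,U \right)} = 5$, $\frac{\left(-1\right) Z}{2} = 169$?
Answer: $0$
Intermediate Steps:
$Z = -338$ ($Z = \left(-2\right) 169 = -338$)
$R{\left(c,J \right)} = 0$
$r = \left(-154 + i \sqrt{71}\right)^{2}$ ($r = \left(-154 + \sqrt{5 - 76}\right)^{2} = \left(-154 + \sqrt{-71}\right)^{2} = \left(-154 + i \sqrt{71}\right)^{2} \approx 23645.0 - 2595.3 i$)
$\frac{R{\left(Z,-153 \right)} \frac{1}{\frac{1}{76137}}}{r} = \frac{0 \frac{1}{\frac{1}{76137}}}{\left(154 - i \sqrt{71}\right)^{2}} = \frac{0 \cdot 76137}{\left(154 - i \sqrt{71}\right)^{2}} = \frac{0}{\left(154 - i \sqrt{71}\right)^{2}} = 0$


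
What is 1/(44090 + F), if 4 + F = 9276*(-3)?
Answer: 1/16258 ≈ 6.1508e-5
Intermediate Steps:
F = -27832 (F = -4 + 9276*(-3) = -4 - 27828 = -27832)
1/(44090 + F) = 1/(44090 - 27832) = 1/16258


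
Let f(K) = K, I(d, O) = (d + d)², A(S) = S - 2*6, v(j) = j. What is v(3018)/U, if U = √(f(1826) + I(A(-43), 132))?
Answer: 503*√13926/2321 ≈ 25.574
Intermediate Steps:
A(S) = -12 + S (A(S) = S - 12 = -12 + S)
I(d, O) = 4*d² (I(d, O) = (2*d)² = 4*d²)
U = √13926 (U = √(1826 + 4*(-12 - 43)²) = √(1826 + 4*(-55)²) = √(1826 + 4*3025) = √(1826 + 12100) = √13926 ≈ 118.01)
v(3018)/U = 3018/(√13926) = 3018*(√13926/13926) = 503*√13926/2321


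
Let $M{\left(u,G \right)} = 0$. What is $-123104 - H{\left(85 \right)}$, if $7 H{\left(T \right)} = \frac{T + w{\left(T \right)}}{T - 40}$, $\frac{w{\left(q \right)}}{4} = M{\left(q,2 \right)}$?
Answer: $- \frac{7755569}{63} \approx -1.231 \cdot 10^{5}$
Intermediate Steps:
$w{\left(q \right)} = 0$ ($w{\left(q \right)} = 4 \cdot 0 = 0$)
$H{\left(T \right)} = \frac{T}{7 \left(-40 + T\right)}$ ($H{\left(T \right)} = \frac{\left(T + 0\right) \frac{1}{T - 40}}{7} = \frac{T \frac{1}{-40 + T}}{7} = \frac{T}{7 \left(-40 + T\right)}$)
$-123104 - H{\left(85 \right)} = -123104 - \frac{1}{7} \cdot 85 \frac{1}{-40 + 85} = -123104 - \frac{1}{7} \cdot 85 \cdot \frac{1}{45} = -123104 - \frac{17}{63} = - \frac{7755569}{63}$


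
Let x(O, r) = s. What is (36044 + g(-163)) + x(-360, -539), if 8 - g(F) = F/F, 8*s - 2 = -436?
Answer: 143987/4 ≈ 35997.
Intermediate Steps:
s = -217/4 (s = ¼ + (⅛)*(-436) = ¼ - 109/2 = -217/4 ≈ -54.250)
x(O, r) = -217/4
g(F) = 7 (g(F) = 8 - F/F = 8 - 1*1 = 8 - 1 = 7)
(36044 + g(-163)) + x(-360, -539) = (36044 + 7) - 217/4 = 36051 - 217/4 = 143987/4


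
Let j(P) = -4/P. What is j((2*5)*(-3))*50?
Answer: 20/3 ≈ 6.6667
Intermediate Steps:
j((2*5)*(-3))*50 = -4/((2*5)*(-3))*50 = -4/(10*(-3))*50 = -4/(-30)*50 = -4*(-1/30)*50 = (2/15)*50 = 20/3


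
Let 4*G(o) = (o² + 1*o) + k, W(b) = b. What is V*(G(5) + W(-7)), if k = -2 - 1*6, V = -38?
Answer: 57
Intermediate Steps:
k = -8 (k = -2 - 6 = -8)
G(o) = -2 + o/4 + o²/4 (G(o) = ((o² + 1*o) - 8)/4 = ((o² + o) - 8)/4 = ((o + o²) - 8)/4 = (-8 + o + o²)/4 = -2 + o/4 + o²/4)
V*(G(5) + W(-7)) = -38*((-2 + (¼)*5 + (¼)*5²) - 7) = -38*((-2 + 5/4 + (¼)*25) - 7) = -38*((-2 + 5/4 + 25/4) - 7) = -38*(11/2 - 7) = -38*(-3/2) = 57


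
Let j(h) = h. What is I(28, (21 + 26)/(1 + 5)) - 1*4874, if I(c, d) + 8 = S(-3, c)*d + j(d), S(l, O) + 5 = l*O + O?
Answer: -5352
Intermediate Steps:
S(l, O) = -5 + O + O*l (S(l, O) = -5 + (l*O + O) = -5 + (O*l + O) = -5 + (O + O*l) = -5 + O + O*l)
I(c, d) = -8 + d + d*(-5 - 2*c) (I(c, d) = -8 + ((-5 + c + c*(-3))*d + d) = -8 + ((-5 + c - 3*c)*d + d) = -8 + ((-5 - 2*c)*d + d) = -8 + (d*(-5 - 2*c) + d) = -8 + (d + d*(-5 - 2*c)) = -8 + d + d*(-5 - 2*c))
I(28, (21 + 26)/(1 + 5)) - 1*4874 = (-8 + (21 + 26)/(1 + 5) - (21 + 26)/(1 + 5)*(5 + 2*28)) - 1*4874 = (-8 + 47/6 - 47/6*(5 + 56)) - 4874 = (-8 + 47*(⅙) - 1*47*(⅙)*61) - 4874 = (-8 + 47/6 - 1*47/6*61) - 4874 = (-8 + 47/6 - 2867/6) - 4874 = -478 - 4874 = -5352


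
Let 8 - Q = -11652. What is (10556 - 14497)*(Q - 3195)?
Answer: -33360565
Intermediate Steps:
Q = 11660 (Q = 8 - 1*(-11652) = 8 + 11652 = 11660)
(10556 - 14497)*(Q - 3195) = (10556 - 14497)*(11660 - 3195) = -3941*8465 = -33360565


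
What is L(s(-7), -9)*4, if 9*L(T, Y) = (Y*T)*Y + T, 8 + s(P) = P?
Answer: -1640/3 ≈ -546.67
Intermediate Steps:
s(P) = -8 + P
L(T, Y) = T/9 + T*Y²/9 (L(T, Y) = ((Y*T)*Y + T)/9 = ((T*Y)*Y + T)/9 = (T*Y² + T)/9 = (T + T*Y²)/9 = T/9 + T*Y²/9)
L(s(-7), -9)*4 = ((-8 - 7)*(1 + (-9)²)/9)*4 = ((⅑)*(-15)*(1 + 81))*4 = ((⅑)*(-15)*82)*4 = -410/3*4 = -1640/3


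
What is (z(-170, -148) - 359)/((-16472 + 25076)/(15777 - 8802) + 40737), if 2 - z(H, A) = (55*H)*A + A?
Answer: -1072606975/31572131 ≈ -33.973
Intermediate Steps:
z(H, A) = 2 - A - 55*A*H (z(H, A) = 2 - ((55*H)*A + A) = 2 - (55*A*H + A) = 2 - (A + 55*A*H) = 2 + (-A - 55*A*H) = 2 - A - 55*A*H)
(z(-170, -148) - 359)/((-16472 + 25076)/(15777 - 8802) + 40737) = ((2 - 1*(-148) - 55*(-148)*(-170)) - 359)/((-16472 + 25076)/(15777 - 8802) + 40737) = ((2 + 148 - 1383800) - 359)/(8604/6975 + 40737) = (-1383650 - 359)/(8604*(1/6975) + 40737) = -1384009/(956/775 + 40737) = -1384009/31572131/775 = -1384009*775/31572131 = -1072606975/31572131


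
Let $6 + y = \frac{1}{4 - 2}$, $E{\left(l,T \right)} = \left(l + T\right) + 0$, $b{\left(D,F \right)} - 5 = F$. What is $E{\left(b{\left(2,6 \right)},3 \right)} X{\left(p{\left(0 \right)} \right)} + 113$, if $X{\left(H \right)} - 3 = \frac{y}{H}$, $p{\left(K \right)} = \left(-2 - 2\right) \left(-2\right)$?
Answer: $\frac{1163}{8} \approx 145.38$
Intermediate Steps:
$p{\left(K \right)} = 8$ ($p{\left(K \right)} = \left(-4\right) \left(-2\right) = 8$)
$b{\left(D,F \right)} = 5 + F$
$E{\left(l,T \right)} = T + l$ ($E{\left(l,T \right)} = \left(T + l\right) + 0 = T + l$)
$y = - \frac{11}{2}$ ($y = -6 + \frac{1}{4 - 2} = -6 + \frac{1}{2} = - \frac{11}{2} \approx -5.5$)
$X{\left(H \right)} = 3 - \frac{11}{2 H}$
$E{\left(b{\left(2,6 \right)},3 \right)} X{\left(p{\left(0 \right)} \right)} + 113 = \left(3 + \left(5 + 6\right)\right) \left(3 - \frac{11}{2 \cdot 8}\right) + 113 = \left(3 + 11\right) \left(3 - \frac{11}{16}\right) + 113 = 14 \left(3 - \frac{11}{16}\right) + 113 = 14 \cdot \frac{37}{16} + 113 = \frac{259}{8} + 113 = \frac{1163}{8}$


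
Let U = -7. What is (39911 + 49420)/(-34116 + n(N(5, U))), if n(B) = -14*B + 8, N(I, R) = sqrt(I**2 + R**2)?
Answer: -761725437/290835290 + 625317*sqrt(74)/581670580 ≈ -2.6098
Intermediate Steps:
n(B) = 8 - 14*B
(39911 + 49420)/(-34116 + n(N(5, U))) = (39911 + 49420)/(-34116 + (8 - 14*sqrt(5**2 + (-7)**2))) = 89331/(-34116 + (8 - 14*sqrt(25 + 49))) = 89331/(-34116 + (8 - 14*sqrt(74))) = 89331/(-34108 - 14*sqrt(74))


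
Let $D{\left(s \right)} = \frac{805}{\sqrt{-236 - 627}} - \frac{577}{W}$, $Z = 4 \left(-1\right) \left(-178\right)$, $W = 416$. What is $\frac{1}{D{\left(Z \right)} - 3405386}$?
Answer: $- \frac{508585507056224}{1731930671062189814367} + \frac{139310080 i \sqrt{863}}{1731930671062189814367} \approx -2.9365 \cdot 10^{-7} + 2.363 \cdot 10^{-12} i$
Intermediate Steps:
$Z = 712$ ($Z = \left(-4\right) \left(-178\right) = 712$)
$D{\left(s \right)} = - \frac{577}{416} - \frac{805 i \sqrt{863}}{863}$ ($D{\left(s \right)} = \frac{805}{\sqrt{-236 - 627}} - \frac{577}{416} = \frac{805}{\sqrt{-863}} - \frac{577}{416} = \frac{805}{i \sqrt{863}} - \frac{577}{416} = 805 \left(- \frac{i \sqrt{863}}{863}\right) - \frac{577}{416} = - \frac{805 i \sqrt{863}}{863} - \frac{577}{416} = - \frac{577}{416} - \frac{805 i \sqrt{863}}{863}$)
$\frac{1}{D{\left(Z \right)} - 3405386} = \frac{1}{\left(- \frac{577}{416} - \frac{805 i \sqrt{863}}{863}\right) - 3405386} = \frac{1}{- \frac{1416641153}{416} - \frac{805 i \sqrt{863}}{863}}$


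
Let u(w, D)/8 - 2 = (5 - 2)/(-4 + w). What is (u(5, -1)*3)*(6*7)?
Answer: 5040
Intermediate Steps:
u(w, D) = 16 + 24/(-4 + w) (u(w, D) = 16 + 8*((5 - 2)/(-4 + w)) = 16 + 8*(3/(-4 + w)) = 16 + 24/(-4 + w))
(u(5, -1)*3)*(6*7) = ((8*(-5 + 2*5)/(-4 + 5))*3)*(6*7) = ((8*(-5 + 10)/1)*3)*42 = ((8*1*5)*3)*42 = (40*3)*42 = 120*42 = 5040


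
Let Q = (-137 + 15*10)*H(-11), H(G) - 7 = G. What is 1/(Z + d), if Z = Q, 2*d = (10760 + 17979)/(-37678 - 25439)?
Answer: -126234/6592907 ≈ -0.019147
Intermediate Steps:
d = -28739/126234 (d = ((10760 + 17979)/(-37678 - 25439))/2 = (28739/(-63117))/2 = (28739*(-1/63117))/2 = (1/2)*(-28739/63117) = -28739/126234 ≈ -0.22766)
H(G) = 7 + G
Q = -52 (Q = (-137 + 15*10)*(7 - 11) = (-137 + 150)*(-4) = 13*(-4) = -52)
Z = -52
1/(Z + d) = 1/(-52 - 28739/126234) = 1/(-6592907/126234) = -126234/6592907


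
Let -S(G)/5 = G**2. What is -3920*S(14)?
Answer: 3841600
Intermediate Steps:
S(G) = -5*G**2
-3920*S(14) = -(-19600)*14**2 = -(-19600)*196 = -3920*(-980) = 3841600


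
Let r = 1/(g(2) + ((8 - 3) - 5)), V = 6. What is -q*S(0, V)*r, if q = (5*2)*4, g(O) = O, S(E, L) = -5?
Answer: 100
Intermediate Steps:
q = 40 (q = 10*4 = 40)
r = ½ (r = 1/(2 + ((8 - 3) - 5)) = 1/(2 + (5 - 5)) = 1/(2 + 0) = 1/2 = ½ ≈ 0.50000)
-q*S(0, V)*r = -40*(-5)/2 = -(-200)/2 = -1*(-100) = 100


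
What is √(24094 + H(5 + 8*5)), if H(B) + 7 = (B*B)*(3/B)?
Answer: √24222 ≈ 155.63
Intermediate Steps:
H(B) = -7 + 3*B (H(B) = -7 + (B*B)*(3/B) = -7 + B²*(3/B) = -7 + 3*B)
√(24094 + H(5 + 8*5)) = √(24094 + (-7 + 3*(5 + 8*5))) = √(24094 + (-7 + 3*(5 + 40))) = √(24094 + (-7 + 3*45)) = √(24094 + (-7 + 135)) = √(24094 + 128) = √24222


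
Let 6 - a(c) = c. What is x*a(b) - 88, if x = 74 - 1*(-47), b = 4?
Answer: 154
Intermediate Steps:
a(c) = 6 - c
x = 121 (x = 74 + 47 = 121)
x*a(b) - 88 = 121*(6 - 1*4) - 88 = 121*(6 - 4) - 88 = 121*2 - 88 = 242 - 88 = 154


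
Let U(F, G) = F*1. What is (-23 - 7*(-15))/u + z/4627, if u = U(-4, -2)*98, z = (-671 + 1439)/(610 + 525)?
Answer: -30738131/147046060 ≈ -0.20904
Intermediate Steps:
U(F, G) = F
z = 768/1135 ≈ 0.67665
u = -392 (u = -4*98 = -392)
(-23 - 7*(-15))/u + z/4627 = (-23 - 7*(-15))/(-392) + (768/1135)/4627 = (-23 + 105)*(-1/392) + (768/1135)*(1/4627) = 82*(-1/392) + 768/5251645 = -41/196 + 768/5251645 = -30738131/147046060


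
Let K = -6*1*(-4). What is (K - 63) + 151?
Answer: 112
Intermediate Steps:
K = 24 (K = -6*(-4) = 24)
(K - 63) + 151 = (24 - 63) + 151 = -39 + 151 = 112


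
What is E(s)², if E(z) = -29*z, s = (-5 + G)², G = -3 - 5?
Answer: 24019801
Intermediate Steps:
G = -8
s = 169 (s = (-5 - 8)² = (-13)² = 169)
E(s)² = (-29*169)² = (-4901)² = 24019801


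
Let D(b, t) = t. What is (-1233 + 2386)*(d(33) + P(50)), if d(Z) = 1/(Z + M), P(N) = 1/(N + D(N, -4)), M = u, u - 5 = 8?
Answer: 1153/23 ≈ 50.130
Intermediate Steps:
u = 13 (u = 5 + 8 = 13)
M = 13
P(N) = 1/(-4 + N) (P(N) = 1/(N - 4) = 1/(-4 + N))
d(Z) = 1/(13 + Z) (d(Z) = 1/(Z + 13) = 1/(13 + Z))
(-1233 + 2386)*(d(33) + P(50)) = (-1233 + 2386)*(1/(13 + 33) + 1/(-4 + 50)) = 1153*(1/46 + 1/46) = 1153*(1/23) = 1153/23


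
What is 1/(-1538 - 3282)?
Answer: -1/4820 ≈ -0.00020747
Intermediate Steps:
1/(-1538 - 3282) = 1/(-4820) = -1/4820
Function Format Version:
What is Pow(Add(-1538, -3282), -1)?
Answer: Rational(-1, 4820) ≈ -0.00020747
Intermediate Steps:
Pow(Add(-1538, -3282), -1) = Pow(-4820, -1) = Rational(-1, 4820)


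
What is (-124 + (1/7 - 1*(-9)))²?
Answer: 646416/49 ≈ 13192.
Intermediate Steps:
(-124 + (1/7 - 1*(-9)))² = (-124 + (⅐ + 9))² = (-124 + 64/7)² = (-804/7)² = 646416/49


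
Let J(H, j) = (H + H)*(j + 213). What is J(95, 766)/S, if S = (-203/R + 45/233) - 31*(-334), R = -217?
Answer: 61070465/3399777 ≈ 17.963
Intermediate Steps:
J(H, j) = 2*H*(213 + j) (J(H, j) = (2*H)*(213 + j) = 2*H*(213 + j))
S = 74795094/7223 (S = (-203/(-217) + 45/233) - 31*(-334) = (-203*(-1/217) + 45*(1/233)) + 10354 = (29/31 + 45/233) + 10354 = 8152/7223 + 10354 = 74795094/7223 ≈ 10355.)
J(95, 766)/S = (2*95*(213 + 766))/(74795094/7223) = (2*95*979)*(7223/74795094) = 186010*(7223/74795094) = 61070465/3399777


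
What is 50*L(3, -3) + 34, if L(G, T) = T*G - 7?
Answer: -766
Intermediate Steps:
L(G, T) = -7 + G*T (L(G, T) = G*T - 7 = -7 + G*T)
50*L(3, -3) + 34 = 50*(-7 + 3*(-3)) + 34 = 50*(-7 - 9) + 34 = 50*(-16) + 34 = -800 + 34 = -766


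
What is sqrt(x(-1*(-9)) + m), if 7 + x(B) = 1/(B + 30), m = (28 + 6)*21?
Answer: sqrt(1075386)/39 ≈ 26.590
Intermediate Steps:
m = 714 (m = 34*21 = 714)
x(B) = -7 + 1/(30 + B) (x(B) = -7 + 1/(B + 30) = -7 + 1/(30 + B))
sqrt(x(-1*(-9)) + m) = sqrt((-209 - (-7)*(-9))/(30 - 1*(-9)) + 714) = sqrt((-209 - 7*9)/(30 + 9) + 714) = sqrt((-209 - 63)/39 + 714) = sqrt((1/39)*(-272) + 714) = sqrt(-272/39 + 714) = sqrt(27574/39) = sqrt(1075386)/39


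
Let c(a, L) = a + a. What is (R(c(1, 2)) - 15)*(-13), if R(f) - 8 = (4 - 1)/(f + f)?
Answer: 325/4 ≈ 81.250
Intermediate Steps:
c(a, L) = 2*a
R(f) = 8 + 3/(2*f) (R(f) = 8 + (4 - 1)/(f + f) = 8 + 3/((2*f)) = 8 + 3*(1/(2*f)) = 8 + 3/(2*f))
(R(c(1, 2)) - 15)*(-13) = ((8 + 3/(2*((2*1)))) - 15)*(-13) = ((8 + (3/2)/2) - 15)*(-13) = ((8 + (3/2)*(½)) - 15)*(-13) = ((8 + ¾) - 15)*(-13) = (35/4 - 15)*(-13) = -25/4*(-13) = 325/4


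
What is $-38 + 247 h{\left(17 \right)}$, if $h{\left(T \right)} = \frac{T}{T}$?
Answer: $209$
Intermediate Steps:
$h{\left(T \right)} = 1$
$-38 + 247 h{\left(17 \right)} = -38 + 247 \cdot 1 = -38 + 247 = 209$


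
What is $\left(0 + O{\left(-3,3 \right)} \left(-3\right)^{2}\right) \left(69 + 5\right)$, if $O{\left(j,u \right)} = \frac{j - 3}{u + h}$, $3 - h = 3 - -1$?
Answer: $-1998$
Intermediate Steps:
$h = -1$ ($h = 3 - \left(3 - -1\right) = 3 - \left(3 + 1\right) = 3 - 4 = -1$)
$O{\left(j,u \right)} = \frac{-3 + j}{-1 + u}$ ($O{\left(j,u \right)} = \frac{j - 3}{u - 1} = \frac{-3 + j}{-1 + u}$)
$\left(0 + O{\left(-3,3 \right)} \left(-3\right)^{2}\right) \left(69 + 5\right) = \left(0 + \frac{-3 - 3}{-1 + 3} \left(-3\right)^{2}\right) \left(69 + 5\right) = \left(0 + \frac{1}{2} \left(-6\right) 9\right) 74 = \left(0 - 27\right) 74 = \left(-27\right) 74 = -1998$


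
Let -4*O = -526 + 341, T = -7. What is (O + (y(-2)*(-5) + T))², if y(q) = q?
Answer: 38809/16 ≈ 2425.6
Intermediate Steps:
O = 185/4 (O = -(-526 + 341)/4 = -¼*(-185) = 185/4 ≈ 46.250)
(O + (y(-2)*(-5) + T))² = (185/4 + (-2*(-5) - 7))² = (185/4 + (10 - 7))² = (185/4 + 3)² = (197/4)² = 38809/16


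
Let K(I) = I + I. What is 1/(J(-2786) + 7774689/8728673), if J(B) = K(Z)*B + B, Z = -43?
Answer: 8728673/2067044827819 ≈ 4.2228e-6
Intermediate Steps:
K(I) = 2*I
J(B) = -85*B (J(B) = (2*(-43))*B + B = -86*B + B = -85*B)
1/(J(-2786) + 7774689/8728673) = 1/(-85*(-2786) + 7774689/8728673) = 1/(236810 + 7774689*(1/8728673)) = 1/(236810 + 7774689/8728673) = 1/(2067044827819/8728673) = 8728673/2067044827819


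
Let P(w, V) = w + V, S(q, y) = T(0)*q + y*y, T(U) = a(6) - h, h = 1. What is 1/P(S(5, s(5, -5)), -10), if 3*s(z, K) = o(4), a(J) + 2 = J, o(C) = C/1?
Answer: 9/61 ≈ 0.14754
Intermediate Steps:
o(C) = C (o(C) = C*1 = C)
a(J) = -2 + J
s(z, K) = 4/3 (s(z, K) = (1/3)*4 = 4/3)
T(U) = 3 (T(U) = (-2 + 6) - 1*1 = 4 - 1 = 3)
S(q, y) = y**2 + 3*q (S(q, y) = 3*q + y*y = 3*q + y**2 = y**2 + 3*q)
P(w, V) = V + w
1/P(S(5, s(5, -5)), -10) = 1/(-10 + ((4/3)**2 + 3*5)) = 1/(-10 + (16/9 + 15)) = 1/(-10 + 151/9) = 1/(61/9) = 9/61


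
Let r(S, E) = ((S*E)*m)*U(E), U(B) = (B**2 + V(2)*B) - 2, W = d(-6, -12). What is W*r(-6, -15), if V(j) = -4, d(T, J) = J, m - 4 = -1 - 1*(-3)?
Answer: -1833840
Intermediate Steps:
m = 6 (m = 4 + (-1 - 1*(-3)) = 4 + (-1 + 3) = 4 + 2 = 6)
W = -12
U(B) = -2 + B**2 - 4*B (U(B) = (B**2 - 4*B) - 2 = -2 + B**2 - 4*B)
r(S, E) = 6*E*S*(-2 + E**2 - 4*E) (r(S, E) = ((S*E)*6)*(-2 + E**2 - 4*E) = ((E*S)*6)*(-2 + E**2 - 4*E) = (6*E*S)*(-2 + E**2 - 4*E) = 6*E*S*(-2 + E**2 - 4*E))
W*r(-6, -15) = -72*(-15)*(-6)*(-2 + (-15)**2 - 4*(-15)) = -72*(-15)*(-6)*(-2 + 225 + 60) = -72*(-15)*(-6)*283 = -12*152820 = -1833840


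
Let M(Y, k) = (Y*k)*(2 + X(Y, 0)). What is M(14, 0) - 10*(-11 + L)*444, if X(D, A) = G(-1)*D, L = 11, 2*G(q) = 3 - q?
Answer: 0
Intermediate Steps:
G(q) = 3/2 - q/2 (G(q) = (3 - q)/2 = 3/2 - q/2)
X(D, A) = 2*D (X(D, A) = (3/2 - 1/2*(-1))*D = (3/2 + 1/2)*D = 2*D)
M(Y, k) = Y*k*(2 + 2*Y) (M(Y, k) = (Y*k)*(2 + 2*Y) = Y*k*(2 + 2*Y))
M(14, 0) - 10*(-11 + L)*444 = 2*14*0*(1 + 14) - 10*(-11 + 11)*444 = 2*14*0*15 - 10*0*444 = 0 + 0*444 = 0 + 0 = 0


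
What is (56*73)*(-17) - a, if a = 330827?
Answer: -400323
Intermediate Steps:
(56*73)*(-17) - a = (56*73)*(-17) - 1*330827 = 4088*(-17) - 330827 = -69496 - 330827 = -400323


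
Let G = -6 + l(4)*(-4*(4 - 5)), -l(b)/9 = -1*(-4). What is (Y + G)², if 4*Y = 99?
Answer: 251001/16 ≈ 15688.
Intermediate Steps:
Y = 99/4 (Y = (¼)*99 = 99/4 ≈ 24.750)
l(b) = -36 (l(b) = -(-9)*(-4) = -9*4 = -36)
G = -150 (G = -6 - (-144)*(4 - 5) = -6 - (-144)*(-1) = -6 - 36*4 = -6 - 144 = -150)
(Y + G)² = (99/4 - 150)² = (-501/4)² = 251001/16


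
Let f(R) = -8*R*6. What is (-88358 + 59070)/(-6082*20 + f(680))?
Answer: 523/2755 ≈ 0.18984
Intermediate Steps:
f(R) = -48*R
(-88358 + 59070)/(-6082*20 + f(680)) = (-88358 + 59070)/(-6082*20 - 48*680) = -29288/(-121640 - 32640) = -29288/(-154280) = -29288*(-1/154280) = 523/2755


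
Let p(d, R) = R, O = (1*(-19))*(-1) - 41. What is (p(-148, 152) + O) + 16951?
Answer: 17081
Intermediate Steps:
O = -22 (O = -19*(-1) - 41 = 19 - 41 = -22)
(p(-148, 152) + O) + 16951 = (152 - 22) + 16951 = 130 + 16951 = 17081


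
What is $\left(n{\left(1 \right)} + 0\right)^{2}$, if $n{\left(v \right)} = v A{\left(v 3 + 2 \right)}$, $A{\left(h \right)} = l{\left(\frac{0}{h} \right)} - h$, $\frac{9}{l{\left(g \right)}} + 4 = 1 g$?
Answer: $\frac{841}{16} \approx 52.563$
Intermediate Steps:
$l{\left(g \right)} = \frac{9}{-4 + g}$ ($l{\left(g \right)} = \frac{9}{-4 + 1 g} = \frac{9}{-4 + g}$)
$A{\left(h \right)} = - \frac{9}{4} - h$ ($A{\left(h \right)} = \frac{9}{-4 + \frac{0}{h}} - h = \frac{9}{-4 + 0} - h = \frac{9}{-4} - h = 9 \left(- \frac{1}{4}\right) - h = - \frac{9}{4} - h$)
$n{\left(v \right)} = v \left(- \frac{17}{4} - 3 v\right)$ ($n{\left(v \right)} = v \left(- \frac{9}{4} - \left(v 3 + 2\right)\right) = v \left(- \frac{9}{4} - \left(3 v + 2\right)\right) = v \left(- \frac{9}{4} - \left(2 + 3 v\right)\right) = v \left(- \frac{17}{4} - 3 v\right)$)
$\left(n{\left(1 \right)} + 0\right)^{2} = \left(\left(- \frac{1}{4}\right) 1 \left(17 + 12 \cdot 1\right) + 0\right)^{2} = \left(\left(- \frac{1}{4}\right) 1 \left(17 + 12\right) + 0\right)^{2} = \left(\left(- \frac{1}{4}\right) 1 \cdot 29 + 0\right)^{2} = \left(- \frac{29}{4} + 0\right)^{2} = \left(- \frac{29}{4}\right)^{2} = \frac{841}{16}$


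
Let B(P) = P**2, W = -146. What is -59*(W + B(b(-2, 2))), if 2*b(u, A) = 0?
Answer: 8614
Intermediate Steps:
b(u, A) = 0 (b(u, A) = (1/2)*0 = 0)
-59*(W + B(b(-2, 2))) = -59*(-146 + 0**2) = -59*(-146 + 0) = -59*(-146) = 8614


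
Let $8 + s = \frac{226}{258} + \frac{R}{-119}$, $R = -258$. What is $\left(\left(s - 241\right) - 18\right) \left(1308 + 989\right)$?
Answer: $- \frac{9307416436}{15351} \approx -6.0631 \cdot 10^{5}$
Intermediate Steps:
$s = - \frac{76079}{15351}$ ($s = -8 + \left(\frac{226}{258} - \frac{258}{-119}\right) = -8 + \left(226 \cdot \frac{1}{258} - - \frac{258}{119}\right) = -8 + \left(\frac{113}{129} + \frac{258}{119}\right) = -8 + \frac{46729}{15351} = - \frac{76079}{15351} \approx -4.956$)
$\left(\left(s - 241\right) - 18\right) \left(1308 + 989\right) = \left(\left(- \frac{76079}{15351} - 241\right) - 18\right) \left(1308 + 989\right) = \left(- \frac{3775670}{15351} - 18\right) 2297 = \left(- \frac{4051988}{15351}\right) 2297 = - \frac{9307416436}{15351}$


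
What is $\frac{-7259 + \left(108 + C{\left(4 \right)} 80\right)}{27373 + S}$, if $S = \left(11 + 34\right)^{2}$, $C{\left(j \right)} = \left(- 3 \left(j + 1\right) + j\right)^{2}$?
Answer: $\frac{2529}{29398} \approx 0.086026$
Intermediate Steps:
$C{\left(j \right)} = \left(-3 - 2 j\right)^{2}$ ($C{\left(j \right)} = \left(- 3 \left(1 + j\right) + j\right)^{2} = \left(\left(-3 - 3 j\right) + j\right)^{2} = \left(-3 - 2 j\right)^{2}$)
$S = 2025$ ($S = 45^{2} = 2025$)
$\frac{-7259 + \left(108 + C{\left(4 \right)} 80\right)}{27373 + S} = \frac{-7259 + \left(108 + \left(3 + 2 \cdot 4\right)^{2} \cdot 80\right)}{27373 + 2025} = \frac{-7259 + \left(108 + \left(3 + 8\right)^{2} \cdot 80\right)}{29398} = \left(-7259 + \left(108 + 11^{2} \cdot 80\right)\right) \frac{1}{29398} = \left(-7259 + \left(108 + 121 \cdot 80\right)\right) \frac{1}{29398} = \left(-7259 + \left(108 + 9680\right)\right) \frac{1}{29398} = \left(-7259 + 9788\right) \frac{1}{29398} = 2529 \cdot \frac{1}{29398} = \frac{2529}{29398}$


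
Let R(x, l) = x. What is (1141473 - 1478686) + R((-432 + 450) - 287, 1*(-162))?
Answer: -337482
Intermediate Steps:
(1141473 - 1478686) + R((-432 + 450) - 287, 1*(-162)) = (1141473 - 1478686) + ((-432 + 450) - 287) = -337213 + (18 - 287) = -337213 - 269 = -337482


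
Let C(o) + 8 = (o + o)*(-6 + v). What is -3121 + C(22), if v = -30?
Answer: -4713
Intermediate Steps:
C(o) = -8 - 72*o (C(o) = -8 + (o + o)*(-6 - 30) = -8 + (2*o)*(-36) = -8 - 72*o)
-3121 + C(22) = -3121 + (-8 - 72*22) = -3121 + (-8 - 1584) = -3121 - 1592 = -4713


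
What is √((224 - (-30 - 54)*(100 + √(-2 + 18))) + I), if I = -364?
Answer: 2*√2149 ≈ 92.715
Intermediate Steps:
√((224 - (-30 - 54)*(100 + √(-2 + 18))) + I) = √((224 - (-30 - 54)*(100 + √(-2 + 18))) - 364) = √((224 - (-84)*(100 + √16)) - 364) = √((224 - (-84)*(100 + 4)) - 364) = √((224 - (-84)*104) - 364) = √((224 - 1*(-8736)) - 364) = √((224 + 8736) - 364) = √(8960 - 364) = √8596 = 2*√2149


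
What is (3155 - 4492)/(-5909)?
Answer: 1337/5909 ≈ 0.22626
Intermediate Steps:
(3155 - 4492)/(-5909) = -1337*(-1/5909) = 1337/5909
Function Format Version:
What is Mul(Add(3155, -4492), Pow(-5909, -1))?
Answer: Rational(1337, 5909) ≈ 0.22626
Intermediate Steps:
Mul(Add(3155, -4492), Pow(-5909, -1)) = Mul(-1337, Rational(-1, 5909)) = Rational(1337, 5909)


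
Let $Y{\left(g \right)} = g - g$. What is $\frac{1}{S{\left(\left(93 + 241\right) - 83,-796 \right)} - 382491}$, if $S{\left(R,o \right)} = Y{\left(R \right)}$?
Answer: $- \frac{1}{382491} \approx -2.6144 \cdot 10^{-6}$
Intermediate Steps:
$Y{\left(g \right)} = 0$
$S{\left(R,o \right)} = 0$
$\frac{1}{S{\left(\left(93 + 241\right) - 83,-796 \right)} - 382491} = \frac{1}{0 - 382491} = \frac{1}{-382491} = - \frac{1}{382491}$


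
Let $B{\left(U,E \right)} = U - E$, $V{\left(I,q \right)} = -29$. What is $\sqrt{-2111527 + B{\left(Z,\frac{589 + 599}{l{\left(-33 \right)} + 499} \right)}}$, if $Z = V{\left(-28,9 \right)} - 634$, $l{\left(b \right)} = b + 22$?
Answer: $\frac{i \sqrt{31437872194}}{122} \approx 1453.3 i$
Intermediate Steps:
$l{\left(b \right)} = 22 + b$
$Z = -663$ ($Z = -29 - 634 = -663$)
$\sqrt{-2111527 + B{\left(Z,\frac{589 + 599}{l{\left(-33 \right)} + 499} \right)}} = \sqrt{-2111527 - \left(663 + \frac{589 + 599}{\left(22 - 33\right) + 499}\right)} = \sqrt{-2111527 - \left(663 + \frac{1188}{-11 + 499}\right)} = \sqrt{-2111527 - \left(663 + \frac{1188}{488}\right)} = \sqrt{-2111527 - \left(663 + 1188 \cdot \frac{1}{488}\right)} = \sqrt{-2111527 - \frac{81183}{122}} = \sqrt{- \frac{257687477}{122}} = \frac{i \sqrt{31437872194}}{122}$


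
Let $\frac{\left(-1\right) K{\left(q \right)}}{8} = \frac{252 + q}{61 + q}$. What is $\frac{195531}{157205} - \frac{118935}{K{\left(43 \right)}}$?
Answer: $\frac{48624195684}{9275095} \approx 5242.4$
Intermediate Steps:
$K{\left(q \right)} = - \frac{8 \left(252 + q\right)}{61 + q}$ ($K{\left(q \right)} = - 8 \frac{252 + q}{61 + q} = - \frac{8 \left(252 + q\right)}{61 + q}$)
$\frac{195531}{157205} - \frac{118935}{K{\left(43 \right)}} = \frac{195531}{157205} - \frac{118935}{8 \frac{1}{61 + 43} \left(-252 - 43\right)} = 195531 \cdot \frac{1}{157205} - \frac{118935}{8 \cdot \frac{1}{104} \left(-252 - 43\right)} = \frac{195531}{157205} - \frac{118935}{8 \cdot \frac{1}{104} \left(-295\right)} = \frac{195531}{157205} - \frac{118935}{- \frac{295}{13}} = \frac{195531}{157205} - - \frac{309231}{59} = \frac{195531}{157205} + \frac{309231}{59} = \frac{48624195684}{9275095}$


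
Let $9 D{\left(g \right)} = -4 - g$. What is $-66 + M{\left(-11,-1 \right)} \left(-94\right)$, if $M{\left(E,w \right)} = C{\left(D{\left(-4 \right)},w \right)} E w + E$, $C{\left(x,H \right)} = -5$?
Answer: $6138$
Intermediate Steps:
$D{\left(g \right)} = - \frac{4}{9} - \frac{g}{9}$ ($D{\left(g \right)} = \frac{-4 - g}{9} = - \frac{4}{9} - \frac{g}{9}$)
$M{\left(E,w \right)} = E - 5 E w$ ($M{\left(E,w \right)} = - 5 E w + E = E - 5 E w$)
$-66 + M{\left(-11,-1 \right)} \left(-94\right) = -66 + - 11 \left(1 - -5\right) \left(-94\right) = -66 + - 11 \left(1 + 5\right) \left(-94\right) = -66 + \left(-11\right) 6 \left(-94\right) = -66 - -6204 = -66 + 6204 = 6138$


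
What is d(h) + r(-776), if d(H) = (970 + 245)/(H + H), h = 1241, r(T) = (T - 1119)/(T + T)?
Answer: 3294535/1926032 ≈ 1.7105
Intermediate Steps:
r(T) = (-1119 + T)/(2*T) (r(T) = (-1119 + T)/((2*T)) = (-1119 + T)*(1/(2*T)) = (-1119 + T)/(2*T))
d(H) = 1215/(2*H) (d(H) = 1215/((2*H)) = 1215*(1/(2*H)) = 1215/(2*H))
d(h) + r(-776) = (1215/2)/1241 + (1/2)*(-1119 - 776)/(-776) = (1215/2)*(1/1241) + (1/2)*(-1/776)*(-1895) = 1215/2482 + 1895/1552 = 3294535/1926032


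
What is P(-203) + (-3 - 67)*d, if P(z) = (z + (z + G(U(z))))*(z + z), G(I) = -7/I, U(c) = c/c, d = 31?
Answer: 165508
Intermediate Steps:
U(c) = 1
P(z) = 2*z*(-7 + 2*z) (P(z) = (z + (z - 7/1))*(z + z) = (z + (z - 7*1))*(2*z) = (z + (z - 7))*(2*z) = (z + (-7 + z))*(2*z) = (-7 + 2*z)*(2*z) = 2*z*(-7 + 2*z))
P(-203) + (-3 - 67)*d = 2*(-203)*(-7 + 2*(-203)) + (-3 - 67)*31 = 2*(-203)*(-7 - 406) - 70*31 = 2*(-203)*(-413) - 2170 = 167678 - 2170 = 165508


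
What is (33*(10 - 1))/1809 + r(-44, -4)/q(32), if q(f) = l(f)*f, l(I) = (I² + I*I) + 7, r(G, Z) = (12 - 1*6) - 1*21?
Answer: 48157/293728 ≈ 0.16395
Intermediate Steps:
r(G, Z) = -15 (r(G, Z) = (12 - 6) - 21 = 6 - 21 = -15)
l(I) = 7 + 2*I² (l(I) = (I² + I²) + 7 = 2*I² + 7 = 7 + 2*I²)
q(f) = f*(7 + 2*f²) (q(f) = (7 + 2*f²)*f = f*(7 + 2*f²))
(33*(10 - 1))/1809 + r(-44, -4)/q(32) = (33*(10 - 1))/1809 - 15*1/(32*(7 + 2*32²)) = (33*9)*(1/1809) - 15*1/(32*(7 + 2*1024)) = 297*(1/1809) - 15*1/(32*(7 + 2048)) = 11/67 - 15/(32*2055) = 11/67 - 15/65760 = 11/67 - 15*1/65760 = 11/67 - 1/4384 = 48157/293728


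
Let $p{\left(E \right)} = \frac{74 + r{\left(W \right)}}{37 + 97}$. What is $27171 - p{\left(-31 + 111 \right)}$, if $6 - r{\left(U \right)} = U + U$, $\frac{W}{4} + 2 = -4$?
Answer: $\frac{1820393}{67} \approx 27170.0$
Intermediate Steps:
$W = -24$ ($W = -8 + 4 \left(-4\right) = -8 - 16 = -24$)
$r{\left(U \right)} = 6 - 2 U$ ($r{\left(U \right)} = 6 - \left(U + U\right) = 6 - 2 U$)
$p{\left(E \right)} = \frac{64}{67}$ ($p{\left(E \right)} = \frac{74 + \left(6 - -48\right)}{37 + 97} = \frac{74 + \left(6 + 48\right)}{134} = \left(74 + 54\right) \frac{1}{134} = 128 \cdot \frac{1}{134} = \frac{64}{67}$)
$27171 - p{\left(-31 + 111 \right)} = 27171 - \frac{64}{67} = \frac{1820393}{67}$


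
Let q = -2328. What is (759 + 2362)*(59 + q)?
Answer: -7081549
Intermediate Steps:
(759 + 2362)*(59 + q) = (759 + 2362)*(59 - 2328) = 3121*(-2269) = -7081549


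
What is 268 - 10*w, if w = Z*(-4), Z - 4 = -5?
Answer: 228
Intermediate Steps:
Z = -1 (Z = 4 - 5 = -1)
w = 4 (w = -1*(-4) = 4)
268 - 10*w = 268 - 10*4 = 268 - 1*40 = 268 - 40 = 228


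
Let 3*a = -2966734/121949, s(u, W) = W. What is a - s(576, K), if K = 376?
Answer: -140525206/365847 ≈ -384.11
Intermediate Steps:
a = -2966734/365847 (a = (-2966734/121949)/3 = (-2966734*1/121949)/3 = (⅓)*(-2966734/121949) = -2966734/365847 ≈ -8.1092)
a - s(576, K) = -2966734/365847 - 1*376 = -2966734/365847 - 376 = -140525206/365847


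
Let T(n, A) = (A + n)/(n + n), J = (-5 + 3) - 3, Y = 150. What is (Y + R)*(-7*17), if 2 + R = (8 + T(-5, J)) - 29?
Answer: -15232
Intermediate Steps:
J = -5 (J = -2 - 3 = -5)
T(n, A) = (A + n)/(2*n) (T(n, A) = (A + n)/((2*n)) = (A + n)*(1/(2*n)) = (A + n)/(2*n))
R = -22 (R = -2 + ((8 + (½)*(-5 - 5)/(-5)) - 29) = -2 + ((8 + (½)*(-⅕)*(-10)) - 29) = -2 + ((8 + 1) - 29) = -2 + (9 - 29) = -2 - 20 = -22)
(Y + R)*(-7*17) = (150 - 22)*(-7*17) = 128*(-119) = -15232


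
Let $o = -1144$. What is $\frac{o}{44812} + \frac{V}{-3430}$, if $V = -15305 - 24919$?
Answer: $\frac{224824246}{19213145} \approx 11.702$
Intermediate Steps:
$V = -40224$ ($V = -15305 - 24919 = -40224$)
$\frac{o}{44812} + \frac{V}{-3430} = - \frac{1144}{44812} - \frac{40224}{-3430} = \left(-1144\right) \frac{1}{44812} - - \frac{20112}{1715} = - \frac{286}{11203} + \frac{20112}{1715} = \frac{224824246}{19213145}$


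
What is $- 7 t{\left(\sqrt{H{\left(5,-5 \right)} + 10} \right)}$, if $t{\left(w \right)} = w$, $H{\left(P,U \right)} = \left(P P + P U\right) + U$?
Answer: $- 7 \sqrt{5} \approx -15.652$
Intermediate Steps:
$H{\left(P,U \right)} = U + P^{2} + P U$ ($H{\left(P,U \right)} = \left(P^{2} + P U\right) + U = U + P^{2} + P U$)
$- 7 t{\left(\sqrt{H{\left(5,-5 \right)} + 10} \right)} = - 7 \sqrt{\left(-5 + 5^{2} + 5 \left(-5\right)\right) + 10} = - 7 \sqrt{\left(-5 + 25 - 25\right) + 10} = - 7 \sqrt{-5 + 10} = - 7 \sqrt{5}$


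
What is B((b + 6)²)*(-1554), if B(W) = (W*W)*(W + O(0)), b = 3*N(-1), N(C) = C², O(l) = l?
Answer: -825859314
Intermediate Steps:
b = 3 (b = 3*(-1)² = 3*1 = 3)
B(W) = W³ (B(W) = (W*W)*(W + 0) = W²*W = W³)
B((b + 6)²)*(-1554) = ((3 + 6)²)³*(-1554) = (9²)³*(-1554) = 81³*(-1554) = 531441*(-1554) = -825859314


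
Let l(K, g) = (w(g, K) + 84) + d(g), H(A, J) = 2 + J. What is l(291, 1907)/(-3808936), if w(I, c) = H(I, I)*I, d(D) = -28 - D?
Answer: -909653/952234 ≈ -0.95528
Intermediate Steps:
w(I, c) = I*(2 + I) (w(I, c) = (2 + I)*I = I*(2 + I))
l(K, g) = 56 - g + g*(2 + g) (l(K, g) = (g*(2 + g) + 84) + (-28 - g) = (84 + g*(2 + g)) + (-28 - g) = 56 - g + g*(2 + g))
l(291, 1907)/(-3808936) = (56 + 1907 + 1907²)/(-3808936) = (56 + 1907 + 3636649)*(-1/3808936) = 3638612*(-1/3808936) = -909653/952234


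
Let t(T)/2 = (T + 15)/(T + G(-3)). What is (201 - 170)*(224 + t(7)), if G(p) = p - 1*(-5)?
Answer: 63860/9 ≈ 7095.6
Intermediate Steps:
G(p) = 5 + p (G(p) = p + 5 = 5 + p)
t(T) = 2*(15 + T)/(2 + T) (t(T) = 2*((T + 15)/(T + (5 - 3))) = 2*((15 + T)/(T + 2)) = 2*((15 + T)/(2 + T)) = 2*(15 + T)/(2 + T))
(201 - 170)*(224 + t(7)) = (201 - 170)*(224 + 2*(15 + 7)/(2 + 7)) = 31*(224 + 2*22/9) = 31*(224 + 2*(⅑)*22) = 31*(224 + 44/9) = 31*(2060/9) = 63860/9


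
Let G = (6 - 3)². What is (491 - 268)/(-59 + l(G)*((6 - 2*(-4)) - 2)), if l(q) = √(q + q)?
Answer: -13157/889 - 8028*√2/889 ≈ -27.571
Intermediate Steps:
G = 9 (G = 3² = 9)
l(q) = √2*√q (l(q) = √(2*q) = √2*√q)
(491 - 268)/(-59 + l(G)*((6 - 2*(-4)) - 2)) = (491 - 268)/(-59 + (√2*√9)*((6 - 2*(-4)) - 2)) = 223/(-59 + (√2*3)*((6 + 8) - 2)) = 223/(-59 + (3*√2)*(14 - 2)) = 223/(-59 + (3*√2)*12) = 223/(-59 + 36*√2)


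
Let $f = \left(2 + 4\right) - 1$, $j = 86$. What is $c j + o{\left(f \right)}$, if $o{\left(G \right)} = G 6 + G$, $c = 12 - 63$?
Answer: $-4351$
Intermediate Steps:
$c = -51$
$f = 5$ ($f = 6 - 1 = 5$)
$o{\left(G \right)} = 7 G$ ($o{\left(G \right)} = 6 G + G = 7 G$)
$c j + o{\left(f \right)} = \left(-51\right) 86 + 7 \cdot 5 = -4386 + 35 = -4351$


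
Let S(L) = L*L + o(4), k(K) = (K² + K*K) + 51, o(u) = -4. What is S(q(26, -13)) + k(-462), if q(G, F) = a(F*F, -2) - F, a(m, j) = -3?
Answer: 427035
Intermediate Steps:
k(K) = 51 + 2*K² (k(K) = (K² + K²) + 51 = 2*K² + 51 = 51 + 2*K²)
q(G, F) = -3 - F
S(L) = -4 + L² (S(L) = L*L - 4 = L² - 4 = -4 + L²)
S(q(26, -13)) + k(-462) = (-4 + (-3 - 1*(-13))²) + (51 + 2*(-462)²) = (-4 + (-3 + 13)²) + (51 + 2*213444) = (-4 + 10²) + (51 + 426888) = (-4 + 100) + 426939 = 96 + 426939 = 427035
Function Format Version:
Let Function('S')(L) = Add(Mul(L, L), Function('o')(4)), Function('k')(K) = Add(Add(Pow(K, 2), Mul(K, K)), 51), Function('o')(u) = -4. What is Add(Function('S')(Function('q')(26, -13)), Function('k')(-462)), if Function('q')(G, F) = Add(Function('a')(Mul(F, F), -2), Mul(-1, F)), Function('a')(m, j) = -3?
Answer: 427035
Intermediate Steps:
Function('k')(K) = Add(51, Mul(2, Pow(K, 2))) (Function('k')(K) = Add(Add(Pow(K, 2), Pow(K, 2)), 51) = Add(Mul(2, Pow(K, 2)), 51) = Add(51, Mul(2, Pow(K, 2))))
Function('q')(G, F) = Add(-3, Mul(-1, F))
Function('S')(L) = Add(-4, Pow(L, 2)) (Function('S')(L) = Add(Mul(L, L), -4) = Add(Pow(L, 2), -4) = Add(-4, Pow(L, 2)))
Add(Function('S')(Function('q')(26, -13)), Function('k')(-462)) = Add(Add(-4, Pow(Add(-3, Mul(-1, -13)), 2)), Add(51, Mul(2, Pow(-462, 2)))) = Add(Add(-4, Pow(Add(-3, 13), 2)), Add(51, Mul(2, 213444))) = Add(Add(-4, Pow(10, 2)), Add(51, 426888)) = Add(Add(-4, 100), 426939) = Add(96, 426939) = 427035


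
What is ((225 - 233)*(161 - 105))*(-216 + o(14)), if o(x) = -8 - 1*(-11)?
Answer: 95424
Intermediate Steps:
o(x) = 3 (o(x) = -8 + 11 = 3)
((225 - 233)*(161 - 105))*(-216 + o(14)) = ((225 - 233)*(161 - 105))*(-216 + 3) = -8*56*(-213) = -448*(-213) = 95424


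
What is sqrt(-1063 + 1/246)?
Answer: I*sqrt(64328262)/246 ≈ 32.604*I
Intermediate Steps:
sqrt(-1063 + 1/246) = sqrt(-261497/246) = I*sqrt(64328262)/246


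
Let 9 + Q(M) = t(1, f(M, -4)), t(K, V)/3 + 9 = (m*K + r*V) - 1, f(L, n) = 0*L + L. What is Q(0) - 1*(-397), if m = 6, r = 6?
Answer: 376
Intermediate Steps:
f(L, n) = L (f(L, n) = 0 + L = L)
t(K, V) = -30 + 18*K + 18*V (t(K, V) = -27 + 3*((6*K + 6*V) - 1) = -27 + 3*(-1 + 6*K + 6*V) = -27 + (-3 + 18*K + 18*V) = -30 + 18*K + 18*V)
Q(M) = -21 + 18*M (Q(M) = -9 + (-30 + 18*1 + 18*M) = -9 + (-30 + 18 + 18*M) = -9 + (-12 + 18*M) = -21 + 18*M)
Q(0) - 1*(-397) = (-21 + 18*0) - 1*(-397) = (-21 + 0) + 397 = -21 + 397 = 376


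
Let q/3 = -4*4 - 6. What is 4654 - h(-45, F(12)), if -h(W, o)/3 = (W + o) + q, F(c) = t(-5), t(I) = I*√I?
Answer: 4321 - 15*I*√5 ≈ 4321.0 - 33.541*I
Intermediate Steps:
t(I) = I^(3/2)
q = -66 (q = 3*(-4*4 - 6) = 3*(-16 - 6) = 3*(-22) = -66)
F(c) = -5*I*√5 (F(c) = (-5)^(3/2) = -5*I*√5)
h(W, o) = 198 - 3*W - 3*o (h(W, o) = -3*((W + o) - 66) = -3*(-66 + W + o) = 198 - 3*W - 3*o)
4654 - h(-45, F(12)) = 4654 - (198 - 3*(-45) - (-15)*I*√5) = 4654 - (198 + 135 + 15*I*√5) = 4654 - (333 + 15*I*√5) = 4654 + (-333 - 15*I*√5) = 4321 - 15*I*√5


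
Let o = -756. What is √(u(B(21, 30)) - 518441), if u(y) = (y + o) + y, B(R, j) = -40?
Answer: I*√519277 ≈ 720.61*I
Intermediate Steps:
u(y) = -756 + 2*y (u(y) = (y - 756) + y = (-756 + y) + y = -756 + 2*y)
√(u(B(21, 30)) - 518441) = √((-756 + 2*(-40)) - 518441) = √((-756 - 80) - 518441) = √(-836 - 518441) = √(-519277) = I*√519277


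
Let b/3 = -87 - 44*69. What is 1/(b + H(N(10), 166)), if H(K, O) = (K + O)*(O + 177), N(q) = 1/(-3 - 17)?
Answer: 20/951037 ≈ 2.1030e-5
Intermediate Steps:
N(q) = -1/20 (N(q) = 1/(-20) = -1/20)
H(K, O) = (177 + O)*(K + O) (H(K, O) = (K + O)*(177 + O) = (177 + O)*(K + O))
b = -9369 (b = 3*(-87 - 44*69) = 3*(-87 - 3036) = 3*(-3123) = -9369)
1/(b + H(N(10), 166)) = 1/(-9369 + (166² + 177*(-1/20) + 177*166 - 1/20*166)) = 1/(-9369 + (27556 - 177/20 + 29382 - 83/10)) = 1/(-9369 + 1138417/20) = 1/(951037/20) = 20/951037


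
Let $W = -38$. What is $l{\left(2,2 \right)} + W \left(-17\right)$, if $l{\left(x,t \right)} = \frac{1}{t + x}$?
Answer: $\frac{2585}{4} \approx 646.25$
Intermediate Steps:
$l{\left(2,2 \right)} + W \left(-17\right) = \frac{1}{2 + 2} - -646 = \frac{1}{4} + 646 = \frac{2585}{4}$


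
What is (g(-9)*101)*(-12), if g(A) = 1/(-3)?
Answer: 404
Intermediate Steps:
g(A) = -⅓
(g(-9)*101)*(-12) = -⅓*101*(-12) = -101/3*(-12) = 404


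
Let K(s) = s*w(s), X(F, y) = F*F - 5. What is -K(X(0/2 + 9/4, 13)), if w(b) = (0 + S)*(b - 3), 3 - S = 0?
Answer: 141/256 ≈ 0.55078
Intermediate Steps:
S = 3 (S = 3 - 1*0 = 3 + 0 = 3)
X(F, y) = -5 + F² (X(F, y) = F² - 5 = -5 + F²)
w(b) = -9 + 3*b (w(b) = (0 + 3)*(b - 3) = 3*(-3 + b) = -9 + 3*b)
K(s) = s*(-9 + 3*s)
-K(X(0/2 + 9/4, 13)) = -3*(-5 + (0/2 + 9/4)²)*(-3 + (-5 + (0/2 + 9/4)²)) = -3*(-5 + (0*(½) + 9*(¼))²)*(-3 + (-5 + (0*(½) + 9*(¼))²)) = -3*(-5 + (0 + 9/4)²)*(-3 + (-5 + (0 + 9/4)²)) = -3*(-5 + (9/4)²)*(-3 + (-5 + (9/4)²)) = -3*(-5 + 81/16)*(-3 + (-5 + 81/16)) = -3*(-3 + 1/16)/16 = -3*(-47)/(16*16) = -1*(-141/256) = 141/256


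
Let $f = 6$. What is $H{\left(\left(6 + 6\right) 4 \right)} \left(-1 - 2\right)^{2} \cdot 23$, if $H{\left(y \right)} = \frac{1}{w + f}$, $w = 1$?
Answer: $\frac{207}{7} \approx 29.571$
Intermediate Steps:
$H{\left(y \right)} = \frac{1}{7}$ ($H{\left(y \right)} = \frac{1}{1 + 6} = \frac{1}{7}$)
$H{\left(\left(6 + 6\right) 4 \right)} \left(-1 - 2\right)^{2} \cdot 23 = \frac{\left(-1 - 2\right)^{2}}{7} \cdot 23 = \frac{\left(-3\right)^{2}}{7} \cdot 23 = \frac{1}{7} \cdot 9 \cdot 23 = \frac{9}{7} \cdot 23 = \frac{207}{7}$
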